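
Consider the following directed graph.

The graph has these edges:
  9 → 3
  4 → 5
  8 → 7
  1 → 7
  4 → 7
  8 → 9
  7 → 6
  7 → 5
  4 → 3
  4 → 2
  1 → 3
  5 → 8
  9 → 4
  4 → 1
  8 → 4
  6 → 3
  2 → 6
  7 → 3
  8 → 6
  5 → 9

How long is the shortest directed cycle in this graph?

3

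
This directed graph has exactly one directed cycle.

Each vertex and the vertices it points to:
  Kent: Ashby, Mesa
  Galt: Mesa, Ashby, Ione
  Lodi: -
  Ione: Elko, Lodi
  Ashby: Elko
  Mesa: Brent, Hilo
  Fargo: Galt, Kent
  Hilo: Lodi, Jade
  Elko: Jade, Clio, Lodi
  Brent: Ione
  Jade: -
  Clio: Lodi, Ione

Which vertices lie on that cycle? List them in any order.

Clio, Elko, Ione

DFS with gray/black marking from Elko:
Elko gray
  Jade gray
  Jade black
  Clio gray
    Lodi gray
    Lodi black
    Ione gray
      Ione→Elko: Elko is gray → back edge
Back edge closes the cycle Elko → Clio → Ione → Elko; its vertices are {Clio, Elko, Ione}.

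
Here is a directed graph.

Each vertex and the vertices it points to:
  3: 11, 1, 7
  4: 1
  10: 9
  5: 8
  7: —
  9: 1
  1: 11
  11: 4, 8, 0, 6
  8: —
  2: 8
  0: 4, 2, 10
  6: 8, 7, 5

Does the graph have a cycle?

Yes

DFS with white/gray/black marking, starting from 11:
11 gray
  4 gray
    1 gray
      1→11: 11 is gray → back edge
Back edge found, so a cycle exists: 11 → 4 → 1 → 11.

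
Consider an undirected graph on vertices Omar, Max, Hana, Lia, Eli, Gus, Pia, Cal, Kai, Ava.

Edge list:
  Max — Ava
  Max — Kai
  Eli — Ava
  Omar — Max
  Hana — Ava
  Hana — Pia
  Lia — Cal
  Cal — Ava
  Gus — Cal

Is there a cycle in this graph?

No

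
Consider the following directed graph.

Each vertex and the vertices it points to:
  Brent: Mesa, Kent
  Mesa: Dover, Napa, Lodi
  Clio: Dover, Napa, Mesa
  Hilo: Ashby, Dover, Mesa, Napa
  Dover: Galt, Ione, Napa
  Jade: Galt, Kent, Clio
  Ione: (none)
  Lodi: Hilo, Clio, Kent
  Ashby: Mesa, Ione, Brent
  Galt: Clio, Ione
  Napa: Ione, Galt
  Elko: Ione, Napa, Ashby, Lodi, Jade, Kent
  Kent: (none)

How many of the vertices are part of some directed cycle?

9

A vertex is on a directed cycle iff it belongs to a strongly connected component of size ≥ 2 (or has a self-loop).
The vertices on cycles are {Clio, Galt, Hilo, Lodi, Mesa, Napa, Ashby, Brent, Dover} — 9 in total.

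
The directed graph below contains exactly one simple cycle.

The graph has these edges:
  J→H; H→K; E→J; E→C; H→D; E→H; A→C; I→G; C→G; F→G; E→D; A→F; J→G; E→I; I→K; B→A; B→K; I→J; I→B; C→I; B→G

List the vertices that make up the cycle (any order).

A, B, C, I

DFS with gray/black marking from I:
I gray
  K gray
  K black
  B gray
    B→K: K black — skip
    A gray
      C gray
        G gray
        G black
        C→I: I is gray → back edge
Back edge closes the cycle I → B → A → C → I; its vertices are {A, B, C, I}.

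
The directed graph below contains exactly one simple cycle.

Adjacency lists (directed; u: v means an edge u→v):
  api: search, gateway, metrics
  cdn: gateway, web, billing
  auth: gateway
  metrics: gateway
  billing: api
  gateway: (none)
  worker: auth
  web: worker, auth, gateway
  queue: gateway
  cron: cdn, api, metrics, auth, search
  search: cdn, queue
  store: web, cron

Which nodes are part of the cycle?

api, cdn, search, billing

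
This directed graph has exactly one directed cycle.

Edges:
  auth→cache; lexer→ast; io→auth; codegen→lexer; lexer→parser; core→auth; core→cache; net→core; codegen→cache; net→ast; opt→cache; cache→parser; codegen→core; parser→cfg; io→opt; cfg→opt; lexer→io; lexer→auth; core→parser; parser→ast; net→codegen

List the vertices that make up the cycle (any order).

DFS with gray/black marking from cache:
cache gray
  parser gray
    cfg gray
      opt gray
        opt→cache: cache is gray → back edge
Back edge closes the cycle cache → parser → cfg → opt → cache; its vertices are {cfg, opt, cache, parser}.

cfg, opt, cache, parser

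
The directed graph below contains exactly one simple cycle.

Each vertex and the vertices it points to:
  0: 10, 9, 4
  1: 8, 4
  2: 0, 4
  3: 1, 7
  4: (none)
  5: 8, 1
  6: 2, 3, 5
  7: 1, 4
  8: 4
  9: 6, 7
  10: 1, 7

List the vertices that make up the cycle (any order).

DFS with gray/black marking from 9:
9 gray
  6 gray
    2 gray
      0 gray
        10 gray
          1 gray
            8 gray
              4 gray
              4 black
            8 black
            1→4: 4 black — skip
          1 black
          7 gray
            7→1: 1 black — skip
            7→4: 4 black — skip
          7 black
        10 black
        0→9: 9 is gray → back edge
Back edge closes the cycle 9 → 6 → 2 → 0 → 9; its vertices are {0, 2, 6, 9}.

0, 2, 6, 9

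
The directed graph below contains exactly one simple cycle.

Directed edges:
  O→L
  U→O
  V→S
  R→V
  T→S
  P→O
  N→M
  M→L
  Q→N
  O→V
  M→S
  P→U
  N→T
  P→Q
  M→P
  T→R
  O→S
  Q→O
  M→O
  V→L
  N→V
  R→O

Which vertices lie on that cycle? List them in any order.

M, N, P, Q

DFS with gray/black marking from N:
N gray
  M gray
    L gray
    L black
    O gray
      O→L: L black — skip
      V gray
        V→L: L black — skip
        S gray
        S black
      V black
      O→S: S black — skip
    O black
    M→S: S black — skip
    P gray
      Q gray
        Q→N: N is gray → back edge
Back edge closes the cycle N → M → P → Q → N; its vertices are {M, N, P, Q}.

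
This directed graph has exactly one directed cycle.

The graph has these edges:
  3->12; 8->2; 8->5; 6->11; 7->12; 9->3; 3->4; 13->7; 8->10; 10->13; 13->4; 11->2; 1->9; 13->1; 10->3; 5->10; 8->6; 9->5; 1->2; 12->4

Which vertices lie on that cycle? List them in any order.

1, 5, 9, 10, 13

DFS with gray/black marking from 10:
10 gray
  13 gray
    1 gray
      2 gray
      2 black
      9 gray
        3 gray
          12 gray
            4 gray
            4 black
          12 black
          3→4: 4 black — skip
        3 black
        5 gray
          5→10: 10 is gray → back edge
Back edge closes the cycle 10 → 13 → 1 → 9 → 5 → 10; its vertices are {1, 5, 9, 10, 13}.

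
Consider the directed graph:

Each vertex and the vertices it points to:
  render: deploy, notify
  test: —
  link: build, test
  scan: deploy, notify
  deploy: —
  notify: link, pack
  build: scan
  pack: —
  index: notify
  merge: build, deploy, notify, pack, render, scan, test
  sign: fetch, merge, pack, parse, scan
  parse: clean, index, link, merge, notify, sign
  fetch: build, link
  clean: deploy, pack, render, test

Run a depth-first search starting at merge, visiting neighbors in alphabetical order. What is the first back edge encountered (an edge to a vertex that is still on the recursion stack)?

link→build

DFS from merge (visiting neighbors in alphabetical order); mark gray on enter, black on exit:
merge gray
  build gray
    scan gray
      deploy gray
      deploy black
      notify gray
        link gray
          link→build: build is gray → back edge
First back edge: link → build.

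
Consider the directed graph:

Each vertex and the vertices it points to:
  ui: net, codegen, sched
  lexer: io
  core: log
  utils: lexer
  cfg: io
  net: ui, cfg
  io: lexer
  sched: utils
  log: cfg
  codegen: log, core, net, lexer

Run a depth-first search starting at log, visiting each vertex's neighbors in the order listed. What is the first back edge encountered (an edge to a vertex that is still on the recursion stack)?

lexer→io

DFS from log (visiting each vertex's neighbors in the order listed); mark gray on enter, black on exit:
log gray
  cfg gray
    io gray
      lexer gray
        lexer→io: io is gray → back edge
First back edge: lexer → io.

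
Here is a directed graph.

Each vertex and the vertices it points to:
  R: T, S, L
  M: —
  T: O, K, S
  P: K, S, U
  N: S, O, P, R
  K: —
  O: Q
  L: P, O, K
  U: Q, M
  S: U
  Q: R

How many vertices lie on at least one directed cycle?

A vertex is on a directed cycle iff it belongs to a strongly connected component of size ≥ 2 (or has a self-loop).
The vertices on cycles are {L, O, P, Q, R, S, T, U} — 8 in total.

8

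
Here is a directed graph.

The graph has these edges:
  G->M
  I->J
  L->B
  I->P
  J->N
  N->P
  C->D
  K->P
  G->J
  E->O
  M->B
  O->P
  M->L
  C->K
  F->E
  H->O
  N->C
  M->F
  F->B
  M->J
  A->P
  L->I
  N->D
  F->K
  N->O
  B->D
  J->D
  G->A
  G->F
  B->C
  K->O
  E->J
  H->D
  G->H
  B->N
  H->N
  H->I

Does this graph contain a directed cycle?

DFS with white/gray/black marking, starting from D:
D gray
D black
A gray
  P gray
  P black
A black
B gray
  N gray
    C gray
      K gray
        O gray
          O→P: P black — skip
        O black
        K→P: P black — skip
      K black
      C→D: D black — skip
    C black
    N→D: D black — skip
    N→O: O black — skip
    N→P: P black — skip
  N black
  B→D: D black — skip
  B→C: C black — skip
B black
E gray
  E→O: O black — skip
  J gray
    J→N: N black — skip
    J→D: D black — skip
  J black
E black
F gray
  F→K: K black — skip
  F→B: B black — skip
  F→E: E black — skip
F black
G gray
  G→F: F black — skip
  G→J: J black — skip
  G→A: A black — skip
  H gray
    H→O: O black — skip
    H→N: N black — skip
    H→D: D black — skip
    I gray
      I→J: J black — skip
      I→P: P black — skip
    I black
  H black
  M gray
    M→F: F black — skip
    M→B: B black — skip
    L gray
      L→I: I black — skip
      L→B: B black — skip
    L black
    M→J: J black — skip
  M black
G black
Every edge goes to a white or black vertex — no back edge, so the graph is acyclic.

No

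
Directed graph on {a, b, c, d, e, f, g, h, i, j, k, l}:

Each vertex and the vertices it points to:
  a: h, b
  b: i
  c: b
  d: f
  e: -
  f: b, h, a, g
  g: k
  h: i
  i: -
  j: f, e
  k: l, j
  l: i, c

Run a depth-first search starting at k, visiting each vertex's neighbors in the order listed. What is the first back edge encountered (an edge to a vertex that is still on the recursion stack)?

g→k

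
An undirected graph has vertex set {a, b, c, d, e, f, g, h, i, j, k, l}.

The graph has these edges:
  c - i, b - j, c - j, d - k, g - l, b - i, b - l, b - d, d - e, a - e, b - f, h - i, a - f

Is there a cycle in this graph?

DFS, tracking each vertex's parent; an edge to a visited non-parent vertex closes a cycle.
Start from d:
visit d (parent –)
  visit e (parent d)
    visit a (parent e)
      a–e: parent, skip
      visit f (parent a)
        visit b (parent f)
          b–d: d visited and ≠ parent → cycle
Cycle: d – e – a – f – b – d.

Yes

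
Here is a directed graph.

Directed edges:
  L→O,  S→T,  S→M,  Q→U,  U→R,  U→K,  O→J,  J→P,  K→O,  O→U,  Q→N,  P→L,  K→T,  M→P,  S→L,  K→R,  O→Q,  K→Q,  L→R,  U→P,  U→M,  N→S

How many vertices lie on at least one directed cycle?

10

A vertex is on a directed cycle iff it belongs to a strongly connected component of size ≥ 2 (or has a self-loop).
The vertices on cycles are {J, K, L, M, N, O, P, Q, S, U} — 10 in total.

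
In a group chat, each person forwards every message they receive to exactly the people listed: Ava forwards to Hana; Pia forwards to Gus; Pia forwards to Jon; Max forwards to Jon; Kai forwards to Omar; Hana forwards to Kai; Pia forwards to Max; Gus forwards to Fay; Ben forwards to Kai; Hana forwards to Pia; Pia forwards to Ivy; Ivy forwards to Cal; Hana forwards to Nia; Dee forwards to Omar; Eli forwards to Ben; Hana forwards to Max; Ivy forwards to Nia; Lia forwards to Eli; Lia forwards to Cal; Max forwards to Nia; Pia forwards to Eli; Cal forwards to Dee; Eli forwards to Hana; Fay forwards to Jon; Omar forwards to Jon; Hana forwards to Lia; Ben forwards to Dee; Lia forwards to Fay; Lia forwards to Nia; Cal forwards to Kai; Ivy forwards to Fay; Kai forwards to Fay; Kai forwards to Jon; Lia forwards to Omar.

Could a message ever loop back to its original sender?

Yes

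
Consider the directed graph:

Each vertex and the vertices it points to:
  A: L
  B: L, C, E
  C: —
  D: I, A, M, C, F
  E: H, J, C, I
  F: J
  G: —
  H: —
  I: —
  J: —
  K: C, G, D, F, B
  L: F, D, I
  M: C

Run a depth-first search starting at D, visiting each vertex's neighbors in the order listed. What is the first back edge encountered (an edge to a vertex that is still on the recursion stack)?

DFS from D (visiting each vertex's neighbors in the order listed); mark gray on enter, black on exit:
D gray
  I gray
  I black
  A gray
    L gray
      F gray
        J gray
        J black
      F black
      L→D: D is gray → back edge
First back edge: L → D.

L→D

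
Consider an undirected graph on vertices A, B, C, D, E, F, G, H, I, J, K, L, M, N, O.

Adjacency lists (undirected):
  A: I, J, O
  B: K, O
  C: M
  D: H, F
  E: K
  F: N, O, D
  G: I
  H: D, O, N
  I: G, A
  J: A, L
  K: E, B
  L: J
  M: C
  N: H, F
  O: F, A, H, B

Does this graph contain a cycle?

Yes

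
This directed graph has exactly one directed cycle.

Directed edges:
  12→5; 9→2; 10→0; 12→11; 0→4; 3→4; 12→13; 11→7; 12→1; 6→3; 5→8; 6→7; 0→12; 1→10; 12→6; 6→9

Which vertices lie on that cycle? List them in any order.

0, 1, 10, 12

DFS with gray/black marking from 12:
12 gray
  5 gray
    8 gray
    8 black
  5 black
  13 gray
  13 black
  11 gray
    7 gray
    7 black
  11 black
  1 gray
    10 gray
      0 gray
        4 gray
        4 black
        0→12: 12 is gray → back edge
Back edge closes the cycle 12 → 1 → 10 → 0 → 12; its vertices are {0, 1, 10, 12}.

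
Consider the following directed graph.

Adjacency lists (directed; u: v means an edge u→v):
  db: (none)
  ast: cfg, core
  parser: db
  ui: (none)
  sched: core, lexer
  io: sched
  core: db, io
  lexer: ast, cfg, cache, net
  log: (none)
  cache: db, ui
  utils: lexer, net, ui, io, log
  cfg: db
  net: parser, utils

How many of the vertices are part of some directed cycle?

7

A vertex is on a directed cycle iff it belongs to a strongly connected component of size ≥ 2 (or has a self-loop).
The vertices on cycles are {io, ast, net, core, lexer, sched, utils} — 7 in total.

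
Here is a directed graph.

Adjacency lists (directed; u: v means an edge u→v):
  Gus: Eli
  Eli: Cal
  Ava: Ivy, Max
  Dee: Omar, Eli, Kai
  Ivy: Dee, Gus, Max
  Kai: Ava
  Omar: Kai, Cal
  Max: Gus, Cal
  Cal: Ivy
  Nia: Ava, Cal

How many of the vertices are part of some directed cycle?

A vertex is on a directed cycle iff it belongs to a strongly connected component of size ≥ 2 (or has a self-loop).
The vertices on cycles are {Ava, Cal, Dee, Eli, Gus, Ivy, Kai, Max, Omar} — 9 in total.

9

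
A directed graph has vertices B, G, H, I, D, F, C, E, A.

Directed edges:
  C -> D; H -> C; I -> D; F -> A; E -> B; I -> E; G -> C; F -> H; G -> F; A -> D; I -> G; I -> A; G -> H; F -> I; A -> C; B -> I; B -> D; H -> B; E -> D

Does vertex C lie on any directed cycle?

C lies on a cycle iff there is a path from C back to itself.
Exploring from C, it never reaches itself; equivalently, its strongly connected component is a singleton.

No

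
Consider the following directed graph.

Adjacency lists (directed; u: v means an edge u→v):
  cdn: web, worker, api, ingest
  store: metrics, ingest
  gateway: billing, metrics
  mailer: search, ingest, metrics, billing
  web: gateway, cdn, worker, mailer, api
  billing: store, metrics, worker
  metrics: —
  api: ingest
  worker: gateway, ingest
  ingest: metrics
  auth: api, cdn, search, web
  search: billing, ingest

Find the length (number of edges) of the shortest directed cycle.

2

For each vertex v, BFS finds the shortest path from v back to v.
The shortest such closed walk is cdn → web → cdn, length 2.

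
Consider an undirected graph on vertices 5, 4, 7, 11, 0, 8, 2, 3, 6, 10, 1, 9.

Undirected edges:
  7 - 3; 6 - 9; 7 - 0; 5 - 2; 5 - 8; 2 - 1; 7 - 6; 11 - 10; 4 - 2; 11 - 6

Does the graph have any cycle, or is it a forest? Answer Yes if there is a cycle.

No

DFS, tracking each vertex's parent; an edge to a visited non-parent vertex closes a cycle.
Start from 3:
visit 3 (parent –)
  visit 7 (parent 3)
    visit 6 (parent 7)
      6–7: parent, skip
      visit 11 (parent 6)
        visit 10 (parent 11)
          10–11: parent, skip
        11–6: parent, skip
      visit 9 (parent 6)
        9–6: parent, skip
    visit 0 (parent 7)
      0–7: parent, skip
    7–3: parent, skip
visit 5 (parent –)
  visit 8 (parent 5)
    8–5: parent, skip
  visit 2 (parent 5)
    visit 4 (parent 2)
      4–2: parent, skip
    visit 1 (parent 2)
      1–2: parent, skip
    2–5: parent, skip
No non-parent visited neighbor found — the graph is a forest.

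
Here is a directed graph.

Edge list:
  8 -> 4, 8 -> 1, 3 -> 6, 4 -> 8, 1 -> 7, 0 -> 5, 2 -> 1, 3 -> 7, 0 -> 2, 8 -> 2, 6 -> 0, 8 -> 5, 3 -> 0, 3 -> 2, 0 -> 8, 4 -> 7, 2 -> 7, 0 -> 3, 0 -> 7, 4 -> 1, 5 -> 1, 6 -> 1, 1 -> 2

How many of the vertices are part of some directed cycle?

7

A vertex is on a directed cycle iff it belongs to a strongly connected component of size ≥ 2 (or has a self-loop).
The vertices on cycles are {0, 1, 2, 3, 4, 6, 8} — 7 in total.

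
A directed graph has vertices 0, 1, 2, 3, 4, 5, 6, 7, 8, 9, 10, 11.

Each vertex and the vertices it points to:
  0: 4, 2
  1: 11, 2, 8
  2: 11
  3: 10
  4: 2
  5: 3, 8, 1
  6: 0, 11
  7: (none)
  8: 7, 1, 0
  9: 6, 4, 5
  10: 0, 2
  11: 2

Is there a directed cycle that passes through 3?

3 lies on a cycle iff there is a path from 3 back to itself.
Exploring from 3, it never reaches itself; equivalently, its strongly connected component is a singleton.

No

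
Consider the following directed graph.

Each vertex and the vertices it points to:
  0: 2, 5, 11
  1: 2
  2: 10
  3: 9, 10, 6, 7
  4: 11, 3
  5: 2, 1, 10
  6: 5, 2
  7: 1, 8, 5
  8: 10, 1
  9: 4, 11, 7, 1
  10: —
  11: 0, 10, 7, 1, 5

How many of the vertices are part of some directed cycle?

A vertex is on a directed cycle iff it belongs to a strongly connected component of size ≥ 2 (or has a self-loop).
The vertices on cycles are {0, 3, 4, 9, 11} — 5 in total.

5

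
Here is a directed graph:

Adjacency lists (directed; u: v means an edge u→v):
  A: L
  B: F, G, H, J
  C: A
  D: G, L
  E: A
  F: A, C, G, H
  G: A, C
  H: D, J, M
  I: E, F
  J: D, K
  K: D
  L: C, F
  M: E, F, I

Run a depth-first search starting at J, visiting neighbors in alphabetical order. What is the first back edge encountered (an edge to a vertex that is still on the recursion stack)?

DFS from J (visiting neighbors in alphabetical order); mark gray on enter, black on exit:
J gray
  D gray
    G gray
      A gray
        L gray
          C gray
            C→A: A is gray → back edge
First back edge: C → A.

C->A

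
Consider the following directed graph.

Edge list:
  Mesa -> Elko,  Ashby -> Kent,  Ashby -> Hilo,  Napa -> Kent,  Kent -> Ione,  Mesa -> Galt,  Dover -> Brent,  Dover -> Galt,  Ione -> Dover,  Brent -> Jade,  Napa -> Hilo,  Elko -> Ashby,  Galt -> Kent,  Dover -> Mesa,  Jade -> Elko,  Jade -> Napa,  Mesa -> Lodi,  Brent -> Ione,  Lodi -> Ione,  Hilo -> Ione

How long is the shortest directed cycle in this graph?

3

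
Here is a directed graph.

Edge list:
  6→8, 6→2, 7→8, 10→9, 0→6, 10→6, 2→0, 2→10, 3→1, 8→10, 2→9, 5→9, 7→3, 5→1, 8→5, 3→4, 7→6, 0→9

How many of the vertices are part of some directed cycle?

A vertex is on a directed cycle iff it belongs to a strongly connected component of size ≥ 2 (or has a self-loop).
The vertices on cycles are {0, 2, 6, 8, 10} — 5 in total.

5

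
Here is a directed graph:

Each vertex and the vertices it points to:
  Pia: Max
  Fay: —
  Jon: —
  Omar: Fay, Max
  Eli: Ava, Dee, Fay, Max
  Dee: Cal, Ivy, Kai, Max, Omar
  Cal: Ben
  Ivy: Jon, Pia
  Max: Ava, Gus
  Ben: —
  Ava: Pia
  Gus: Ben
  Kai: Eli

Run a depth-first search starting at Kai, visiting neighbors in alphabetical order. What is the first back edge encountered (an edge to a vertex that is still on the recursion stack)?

Max->Ava

DFS from Kai (visiting neighbors in alphabetical order); mark gray on enter, black on exit:
Kai gray
  Eli gray
    Ava gray
      Pia gray
        Max gray
          Max→Ava: Ava is gray → back edge
First back edge: Max → Ava.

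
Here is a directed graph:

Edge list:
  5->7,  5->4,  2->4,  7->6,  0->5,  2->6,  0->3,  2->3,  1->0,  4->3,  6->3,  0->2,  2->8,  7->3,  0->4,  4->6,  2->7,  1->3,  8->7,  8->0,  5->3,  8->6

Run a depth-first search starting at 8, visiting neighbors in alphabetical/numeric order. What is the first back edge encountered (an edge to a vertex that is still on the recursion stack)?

DFS from 8 (visiting neighbors in alphabetical/numeric order); mark gray on enter, black on exit:
8 gray
  0 gray
    2 gray
      3 gray
      3 black
      4 gray
        4→3: 3 black — skip
        6 gray
          6→3: 3 black — skip
        6 black
      4 black
      2→6: 6 black — skip
      7 gray
        7→3: 3 black — skip
        7→6: 6 black — skip
      7 black
      2→8: 8 is gray → back edge
First back edge: 2 → 8.

2->8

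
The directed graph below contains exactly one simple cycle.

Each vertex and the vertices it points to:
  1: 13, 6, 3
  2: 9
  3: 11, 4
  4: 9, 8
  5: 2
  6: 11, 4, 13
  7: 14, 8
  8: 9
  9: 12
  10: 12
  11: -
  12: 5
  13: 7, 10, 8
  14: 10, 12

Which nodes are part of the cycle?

2, 5, 9, 12

DFS with gray/black marking from 9:
9 gray
  12 gray
    5 gray
      2 gray
        2→9: 9 is gray → back edge
Back edge closes the cycle 9 → 12 → 5 → 2 → 9; its vertices are {2, 5, 9, 12}.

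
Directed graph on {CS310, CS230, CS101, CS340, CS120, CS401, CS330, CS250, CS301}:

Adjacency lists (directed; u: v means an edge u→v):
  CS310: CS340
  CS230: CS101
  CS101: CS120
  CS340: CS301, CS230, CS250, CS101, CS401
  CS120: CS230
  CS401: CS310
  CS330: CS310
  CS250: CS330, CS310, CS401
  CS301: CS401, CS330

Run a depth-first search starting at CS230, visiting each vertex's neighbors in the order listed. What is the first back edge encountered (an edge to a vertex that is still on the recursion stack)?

CS120→CS230

DFS from CS230 (visiting each vertex's neighbors in the order listed); mark gray on enter, black on exit:
CS230 gray
  CS101 gray
    CS120 gray
      CS120→CS230: CS230 is gray → back edge
First back edge: CS120 → CS230.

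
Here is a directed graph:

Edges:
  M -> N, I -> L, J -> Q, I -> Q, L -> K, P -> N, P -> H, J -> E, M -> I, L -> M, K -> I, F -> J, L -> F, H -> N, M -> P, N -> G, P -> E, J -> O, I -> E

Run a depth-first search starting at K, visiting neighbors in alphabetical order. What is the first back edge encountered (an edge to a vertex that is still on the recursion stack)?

L→K

DFS from K (visiting neighbors in alphabetical order); mark gray on enter, black on exit:
K gray
  I gray
    E gray
    E black
    L gray
      F gray
        J gray
          J→E: E black — skip
          O gray
          O black
          Q gray
          Q black
        J black
      F black
      L→K: K is gray → back edge
First back edge: L → K.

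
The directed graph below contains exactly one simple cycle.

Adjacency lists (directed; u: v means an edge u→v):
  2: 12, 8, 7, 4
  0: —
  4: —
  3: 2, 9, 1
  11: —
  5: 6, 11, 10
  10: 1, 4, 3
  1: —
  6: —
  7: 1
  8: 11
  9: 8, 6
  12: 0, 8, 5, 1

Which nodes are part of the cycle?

2, 3, 5, 10, 12

DFS with gray/black marking from 3:
3 gray
  2 gray
    12 gray
      0 gray
      0 black
      8 gray
        11 gray
        11 black
      8 black
      5 gray
        6 gray
        6 black
        5→11: 11 black — skip
        10 gray
          1 gray
          1 black
          4 gray
          4 black
          10→3: 3 is gray → back edge
Back edge closes the cycle 3 → 2 → 12 → 5 → 10 → 3; its vertices are {2, 3, 5, 10, 12}.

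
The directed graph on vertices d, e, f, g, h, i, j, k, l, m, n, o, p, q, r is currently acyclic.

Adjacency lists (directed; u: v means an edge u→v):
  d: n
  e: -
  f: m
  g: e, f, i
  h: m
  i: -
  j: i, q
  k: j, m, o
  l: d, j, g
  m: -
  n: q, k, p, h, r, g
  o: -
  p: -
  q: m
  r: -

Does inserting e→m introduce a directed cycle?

No

Adding e→m creates a cycle iff m can already reach e.
Explore from m: no path reaches e. The graph stays acyclic.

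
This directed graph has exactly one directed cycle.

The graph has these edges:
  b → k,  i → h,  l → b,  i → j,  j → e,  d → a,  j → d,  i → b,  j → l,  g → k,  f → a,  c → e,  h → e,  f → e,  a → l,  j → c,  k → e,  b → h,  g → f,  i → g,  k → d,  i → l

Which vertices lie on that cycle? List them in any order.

DFS with gray/black marking from b:
b gray
  k gray
    e gray
    e black
    d gray
      a gray
        l gray
          l→b: b is gray → back edge
Back edge closes the cycle b → k → d → a → l → b; its vertices are {a, b, d, k, l}.

a, b, d, k, l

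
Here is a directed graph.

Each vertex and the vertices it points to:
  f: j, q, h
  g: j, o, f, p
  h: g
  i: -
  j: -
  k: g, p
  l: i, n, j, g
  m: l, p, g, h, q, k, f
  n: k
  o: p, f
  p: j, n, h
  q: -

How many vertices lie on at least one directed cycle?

A vertex is on a directed cycle iff it belongs to a strongly connected component of size ≥ 2 (or has a self-loop).
The vertices on cycles are {f, g, h, k, n, o, p} — 7 in total.

7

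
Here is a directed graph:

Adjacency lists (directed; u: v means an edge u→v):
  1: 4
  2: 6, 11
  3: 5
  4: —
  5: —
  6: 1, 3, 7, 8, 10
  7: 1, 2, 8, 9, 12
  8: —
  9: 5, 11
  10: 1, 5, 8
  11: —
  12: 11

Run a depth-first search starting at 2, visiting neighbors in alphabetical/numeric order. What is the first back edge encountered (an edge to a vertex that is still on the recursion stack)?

7→2

DFS from 2 (visiting neighbors in alphabetical/numeric order); mark gray on enter, black on exit:
2 gray
  6 gray
    1 gray
      4 gray
      4 black
    1 black
    3 gray
      5 gray
      5 black
    3 black
    7 gray
      7→1: 1 black — skip
      7→2: 2 is gray → back edge
First back edge: 7 → 2.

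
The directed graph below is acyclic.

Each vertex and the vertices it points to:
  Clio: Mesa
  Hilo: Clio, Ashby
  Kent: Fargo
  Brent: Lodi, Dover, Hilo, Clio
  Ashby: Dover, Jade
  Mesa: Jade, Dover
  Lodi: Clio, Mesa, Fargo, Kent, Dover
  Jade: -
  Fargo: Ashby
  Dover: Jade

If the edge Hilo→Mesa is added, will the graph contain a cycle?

No

Adding Hilo→Mesa creates a cycle iff Mesa can already reach Hilo.
Explore from Mesa: no path reaches Hilo. The graph stays acyclic.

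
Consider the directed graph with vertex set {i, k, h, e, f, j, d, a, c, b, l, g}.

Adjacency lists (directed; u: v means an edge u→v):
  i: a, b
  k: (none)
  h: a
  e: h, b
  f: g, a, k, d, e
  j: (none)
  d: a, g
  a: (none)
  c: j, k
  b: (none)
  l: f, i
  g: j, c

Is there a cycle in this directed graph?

No

DFS with white/gray/black marking, starting from i:
i gray
  a gray
  a black
  b gray
  b black
i black
k gray
k black
h gray
  h→a: a black — skip
h black
e gray
  e→h: h black — skip
  e→b: b black — skip
e black
f gray
  g gray
    j gray
    j black
    c gray
      c→j: j black — skip
      c→k: k black — skip
    c black
  g black
  f→a: a black — skip
  f→k: k black — skip
  d gray
    d→a: a black — skip
    d→g: g black — skip
  d black
  f→e: e black — skip
f black
l gray
  l→f: f black — skip
  l→i: i black — skip
l black
Every edge goes to a white or black vertex — no back edge, so the graph is acyclic.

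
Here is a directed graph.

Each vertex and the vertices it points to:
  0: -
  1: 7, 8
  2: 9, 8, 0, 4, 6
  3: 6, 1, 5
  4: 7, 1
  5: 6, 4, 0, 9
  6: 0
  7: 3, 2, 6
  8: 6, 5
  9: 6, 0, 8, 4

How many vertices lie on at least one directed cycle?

8

A vertex is on a directed cycle iff it belongs to a strongly connected component of size ≥ 2 (or has a self-loop).
The vertices on cycles are {1, 2, 3, 4, 5, 7, 8, 9} — 8 in total.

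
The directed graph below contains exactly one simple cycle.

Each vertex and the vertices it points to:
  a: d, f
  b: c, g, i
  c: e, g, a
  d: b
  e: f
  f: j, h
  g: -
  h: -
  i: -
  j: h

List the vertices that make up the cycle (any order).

DFS with gray/black marking from b:
b gray
  c gray
    e gray
      f gray
        j gray
          h gray
          h black
        j black
        f→h: h black — skip
      f black
    e black
    g gray
    g black
    a gray
      d gray
        d→b: b is gray → back edge
Back edge closes the cycle b → c → a → d → b; its vertices are {a, b, c, d}.

a, b, c, d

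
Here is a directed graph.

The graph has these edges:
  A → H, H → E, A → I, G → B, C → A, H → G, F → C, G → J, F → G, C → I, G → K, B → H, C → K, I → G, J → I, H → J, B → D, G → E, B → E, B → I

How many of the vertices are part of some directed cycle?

5

A vertex is on a directed cycle iff it belongs to a strongly connected component of size ≥ 2 (or has a self-loop).
The vertices on cycles are {B, G, H, I, J} — 5 in total.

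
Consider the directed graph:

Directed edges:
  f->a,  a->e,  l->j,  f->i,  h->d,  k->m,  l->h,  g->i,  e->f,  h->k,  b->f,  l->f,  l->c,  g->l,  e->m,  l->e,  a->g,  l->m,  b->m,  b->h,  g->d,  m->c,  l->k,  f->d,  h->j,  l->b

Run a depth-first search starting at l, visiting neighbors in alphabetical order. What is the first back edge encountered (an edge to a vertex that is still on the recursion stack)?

DFS from l (visiting neighbors in alphabetical order); mark gray on enter, black on exit:
l gray
  b gray
    f gray
      a gray
        e gray
          e→f: f is gray → back edge
First back edge: e → f.

e→f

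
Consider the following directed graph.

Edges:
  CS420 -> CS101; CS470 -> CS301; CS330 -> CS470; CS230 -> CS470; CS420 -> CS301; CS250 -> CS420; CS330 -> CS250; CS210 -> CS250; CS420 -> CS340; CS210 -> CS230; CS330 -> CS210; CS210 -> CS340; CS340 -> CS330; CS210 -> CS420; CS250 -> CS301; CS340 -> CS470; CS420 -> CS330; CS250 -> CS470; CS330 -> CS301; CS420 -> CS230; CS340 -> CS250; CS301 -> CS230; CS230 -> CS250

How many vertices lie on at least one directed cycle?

8

A vertex is on a directed cycle iff it belongs to a strongly connected component of size ≥ 2 (or has a self-loop).
The vertices on cycles are {CS210, CS230, CS250, CS301, CS330, CS340, CS420, CS470} — 8 in total.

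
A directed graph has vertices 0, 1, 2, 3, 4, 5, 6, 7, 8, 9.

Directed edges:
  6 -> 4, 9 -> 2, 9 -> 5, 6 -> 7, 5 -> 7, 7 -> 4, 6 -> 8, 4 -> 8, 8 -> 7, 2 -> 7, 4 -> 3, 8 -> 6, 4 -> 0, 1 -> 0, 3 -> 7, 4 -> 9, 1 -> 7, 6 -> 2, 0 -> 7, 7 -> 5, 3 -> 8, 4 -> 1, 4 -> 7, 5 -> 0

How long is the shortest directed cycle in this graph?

2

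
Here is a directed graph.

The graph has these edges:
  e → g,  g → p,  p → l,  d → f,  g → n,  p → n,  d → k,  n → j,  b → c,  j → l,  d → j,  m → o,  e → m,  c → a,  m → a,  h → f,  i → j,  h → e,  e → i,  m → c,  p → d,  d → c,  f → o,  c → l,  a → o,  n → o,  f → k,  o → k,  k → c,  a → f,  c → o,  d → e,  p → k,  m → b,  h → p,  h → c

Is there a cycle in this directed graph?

Yes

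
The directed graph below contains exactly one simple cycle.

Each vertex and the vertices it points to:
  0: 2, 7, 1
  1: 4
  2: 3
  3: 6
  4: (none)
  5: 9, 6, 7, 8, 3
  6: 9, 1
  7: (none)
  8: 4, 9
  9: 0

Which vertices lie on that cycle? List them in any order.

DFS with gray/black marking from 6:
6 gray
  9 gray
    0 gray
      2 gray
        3 gray
          3→6: 6 is gray → back edge
Back edge closes the cycle 6 → 9 → 0 → 2 → 3 → 6; its vertices are {0, 2, 3, 6, 9}.

0, 2, 3, 6, 9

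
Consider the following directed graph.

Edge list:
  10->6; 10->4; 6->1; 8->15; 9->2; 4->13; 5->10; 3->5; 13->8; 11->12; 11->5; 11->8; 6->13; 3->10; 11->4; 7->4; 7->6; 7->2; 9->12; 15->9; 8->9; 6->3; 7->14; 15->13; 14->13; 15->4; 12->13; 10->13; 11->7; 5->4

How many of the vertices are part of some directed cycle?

10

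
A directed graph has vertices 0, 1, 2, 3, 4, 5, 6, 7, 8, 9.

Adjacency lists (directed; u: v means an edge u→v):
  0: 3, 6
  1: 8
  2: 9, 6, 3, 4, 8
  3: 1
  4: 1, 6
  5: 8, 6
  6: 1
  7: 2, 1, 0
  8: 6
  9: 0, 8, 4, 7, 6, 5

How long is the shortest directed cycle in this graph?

3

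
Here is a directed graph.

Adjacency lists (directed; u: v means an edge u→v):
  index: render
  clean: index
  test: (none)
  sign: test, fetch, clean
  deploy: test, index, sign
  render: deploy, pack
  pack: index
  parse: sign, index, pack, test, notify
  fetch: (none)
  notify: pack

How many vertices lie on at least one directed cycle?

A vertex is on a directed cycle iff it belongs to a strongly connected component of size ≥ 2 (or has a self-loop).
The vertices on cycles are {pack, sign, clean, index, deploy, render} — 6 in total.

6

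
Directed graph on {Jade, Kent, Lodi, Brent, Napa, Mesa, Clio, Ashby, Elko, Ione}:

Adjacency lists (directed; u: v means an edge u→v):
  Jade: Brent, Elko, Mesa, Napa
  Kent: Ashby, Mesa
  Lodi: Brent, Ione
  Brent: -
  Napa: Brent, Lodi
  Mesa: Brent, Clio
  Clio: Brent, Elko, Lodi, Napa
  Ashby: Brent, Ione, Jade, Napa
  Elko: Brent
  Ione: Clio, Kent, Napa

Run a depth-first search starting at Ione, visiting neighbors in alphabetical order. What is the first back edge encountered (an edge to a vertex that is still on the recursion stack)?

DFS from Ione (visiting neighbors in alphabetical order); mark gray on enter, black on exit:
Ione gray
  Clio gray
    Brent gray
    Brent black
    Elko gray
      Elko→Brent: Brent black — skip
    Elko black
    Lodi gray
      Lodi→Brent: Brent black — skip
      Lodi→Ione: Ione is gray → back edge
First back edge: Lodi → Ione.

Lodi->Ione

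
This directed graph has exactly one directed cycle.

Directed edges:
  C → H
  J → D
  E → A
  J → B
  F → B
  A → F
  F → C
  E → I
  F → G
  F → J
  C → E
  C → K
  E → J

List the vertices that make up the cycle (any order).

A, C, E, F

DFS with gray/black marking from F:
F gray
  B gray
  B black
  G gray
  G black
  J gray
    J→B: B black — skip
    D gray
    D black
  J black
  C gray
    H gray
    H black
    E gray
      E→J: J black — skip
      A gray
        A→F: F is gray → back edge
Back edge closes the cycle F → C → E → A → F; its vertices are {A, C, E, F}.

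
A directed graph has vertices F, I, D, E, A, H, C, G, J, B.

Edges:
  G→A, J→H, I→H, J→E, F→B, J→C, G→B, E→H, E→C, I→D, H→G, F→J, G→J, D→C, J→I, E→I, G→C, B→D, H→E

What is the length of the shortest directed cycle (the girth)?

For each vertex v, BFS finds the shortest path from v back to v.
The shortest such closed walk is H → E → H, length 2.

2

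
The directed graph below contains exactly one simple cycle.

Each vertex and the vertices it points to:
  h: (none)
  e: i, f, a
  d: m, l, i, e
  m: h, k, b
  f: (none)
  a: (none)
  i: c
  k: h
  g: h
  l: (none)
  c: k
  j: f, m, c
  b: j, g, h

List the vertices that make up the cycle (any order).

b, j, m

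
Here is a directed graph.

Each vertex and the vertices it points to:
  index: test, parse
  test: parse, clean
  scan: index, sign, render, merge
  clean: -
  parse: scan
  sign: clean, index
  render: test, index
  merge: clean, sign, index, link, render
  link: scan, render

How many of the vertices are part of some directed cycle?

A vertex is on a directed cycle iff it belongs to a strongly connected component of size ≥ 2 (or has a self-loop).
The vertices on cycles are {link, scan, sign, test, index, merge, parse, render} — 8 in total.

8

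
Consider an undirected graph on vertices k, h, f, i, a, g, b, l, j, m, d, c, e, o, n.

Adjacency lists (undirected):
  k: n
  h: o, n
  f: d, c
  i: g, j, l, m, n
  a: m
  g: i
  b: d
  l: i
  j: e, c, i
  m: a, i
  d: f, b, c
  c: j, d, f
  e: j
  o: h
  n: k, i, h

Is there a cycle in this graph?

Yes

DFS, tracking each vertex's parent; an edge to a visited non-parent vertex closes a cycle.
Start from d:
visit d (parent –)
  visit f (parent d)
    f–d: parent, skip
    visit c (parent f)
      visit j (parent c)
        visit e (parent j)
          e–j: parent, skip
        j–c: parent, skip
        visit i (parent j)
          visit g (parent i)
            g–i: parent, skip
          i–j: parent, skip
          visit l (parent i)
            l–i: parent, skip
          visit m (parent i)
            visit a (parent m)
              a–m: parent, skip
            m–i: parent, skip
          visit n (parent i)
            visit k (parent n)
              k–n: parent, skip
            n–i: parent, skip
            visit h (parent n)
              visit o (parent h)
                o–h: parent, skip
              h–n: parent, skip
      c–d: d visited and ≠ parent → cycle
Cycle: d – f – c – d.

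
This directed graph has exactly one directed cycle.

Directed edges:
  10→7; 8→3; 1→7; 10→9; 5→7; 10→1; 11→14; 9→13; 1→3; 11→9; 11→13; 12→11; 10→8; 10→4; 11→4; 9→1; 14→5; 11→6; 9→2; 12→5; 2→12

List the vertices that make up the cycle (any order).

2, 9, 11, 12

DFS with gray/black marking from 9:
9 gray
  1 gray
    7 gray
    7 black
    3 gray
    3 black
  1 black
  13 gray
  13 black
  2 gray
    12 gray
      11 gray
        6 gray
        6 black
        14 gray
          5 gray
            5→7: 7 black — skip
          5 black
        14 black
        11→9: 9 is gray → back edge
Back edge closes the cycle 9 → 2 → 12 → 11 → 9; its vertices are {2, 9, 11, 12}.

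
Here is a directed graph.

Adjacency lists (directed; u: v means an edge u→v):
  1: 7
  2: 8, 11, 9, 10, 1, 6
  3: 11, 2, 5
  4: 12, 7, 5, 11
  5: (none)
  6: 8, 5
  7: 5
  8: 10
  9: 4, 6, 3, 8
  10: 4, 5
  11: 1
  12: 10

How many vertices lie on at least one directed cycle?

6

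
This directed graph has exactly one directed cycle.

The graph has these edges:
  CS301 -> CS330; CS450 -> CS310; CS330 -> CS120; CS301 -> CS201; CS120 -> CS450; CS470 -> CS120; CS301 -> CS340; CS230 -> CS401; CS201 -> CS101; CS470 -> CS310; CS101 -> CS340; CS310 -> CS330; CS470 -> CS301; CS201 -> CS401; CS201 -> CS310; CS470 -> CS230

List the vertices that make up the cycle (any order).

CS120, CS310, CS330, CS450

DFS with gray/black marking from CS310:
CS310 gray
  CS330 gray
    CS120 gray
      CS450 gray
        CS450→CS310: CS310 is gray → back edge
Back edge closes the cycle CS310 → CS330 → CS120 → CS450 → CS310; its vertices are {CS120, CS310, CS330, CS450}.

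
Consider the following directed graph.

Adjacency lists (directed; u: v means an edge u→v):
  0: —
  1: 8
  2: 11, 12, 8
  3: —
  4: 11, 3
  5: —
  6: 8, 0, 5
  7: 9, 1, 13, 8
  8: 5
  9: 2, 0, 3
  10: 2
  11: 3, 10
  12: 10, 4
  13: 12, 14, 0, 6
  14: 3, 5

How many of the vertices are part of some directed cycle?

5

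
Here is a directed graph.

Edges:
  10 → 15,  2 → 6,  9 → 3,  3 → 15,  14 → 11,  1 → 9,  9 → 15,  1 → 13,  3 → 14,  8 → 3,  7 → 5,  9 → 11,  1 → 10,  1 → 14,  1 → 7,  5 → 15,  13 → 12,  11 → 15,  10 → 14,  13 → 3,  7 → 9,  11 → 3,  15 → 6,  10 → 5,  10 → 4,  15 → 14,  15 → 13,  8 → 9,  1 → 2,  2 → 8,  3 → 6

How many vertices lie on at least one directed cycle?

A vertex is on a directed cycle iff it belongs to a strongly connected component of size ≥ 2 (or has a self-loop).
The vertices on cycles are {3, 11, 13, 14, 15} — 5 in total.

5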